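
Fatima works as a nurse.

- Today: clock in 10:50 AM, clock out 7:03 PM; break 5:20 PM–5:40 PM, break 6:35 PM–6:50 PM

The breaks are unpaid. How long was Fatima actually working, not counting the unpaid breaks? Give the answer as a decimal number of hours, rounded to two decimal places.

7.63 hours

Today: 10:50 AM–7:03 PM = 8 h 13 min; less 35 min break → 7 h 38 min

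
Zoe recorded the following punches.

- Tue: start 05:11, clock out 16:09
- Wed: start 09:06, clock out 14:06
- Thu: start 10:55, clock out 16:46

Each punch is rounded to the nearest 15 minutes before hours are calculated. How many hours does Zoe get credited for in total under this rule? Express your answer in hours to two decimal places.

21.75 hours

Tue: in 05:11→05:15, out 16:09→16:15; 11 h 0 min
Wed: in 09:06→09:00, out 14:06→14:00; 5 h 0 min
Thu: in 10:55→11:00, out 16:46→16:45; 5 h 45 min
Total credited: 21 h 45 min.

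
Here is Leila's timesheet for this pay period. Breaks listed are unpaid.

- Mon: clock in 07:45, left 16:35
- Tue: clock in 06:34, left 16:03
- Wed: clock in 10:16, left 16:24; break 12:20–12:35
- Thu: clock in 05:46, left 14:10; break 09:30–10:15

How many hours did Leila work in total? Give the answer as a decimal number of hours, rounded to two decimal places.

Mon: 07:45–16:35 = 8 h 50 min
Tue: 06:34–16:03 = 9 h 29 min
Wed: 10:16–16:24 = 6 h 8 min; less 15 min break → 5 h 53 min
Thu: 05:46–14:10 = 8 h 24 min; less 45 min break → 7 h 39 min
Total: 8 h 50 min + 9 h 29 min + 5 h 53 min + 7 h 39 min = 31 h 51 min.

31.85 hours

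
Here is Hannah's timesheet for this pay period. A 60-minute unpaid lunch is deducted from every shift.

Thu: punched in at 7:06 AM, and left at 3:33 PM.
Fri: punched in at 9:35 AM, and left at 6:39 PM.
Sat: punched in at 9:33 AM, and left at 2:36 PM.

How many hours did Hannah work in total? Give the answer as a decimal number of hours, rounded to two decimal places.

Thu: 7:06 AM–3:33 PM = 8 h 27 min; less 60 min break → 7 h 27 min
Fri: 9:35 AM–6:39 PM = 9 h 4 min; less 60 min break → 8 h 4 min
Sat: 9:33 AM–2:36 PM = 5 h 3 min; less 60 min break → 4 h 3 min
Total: 7 h 27 min + 8 h 4 min + 4 h 3 min = 19 h 34 min.

19.57 hours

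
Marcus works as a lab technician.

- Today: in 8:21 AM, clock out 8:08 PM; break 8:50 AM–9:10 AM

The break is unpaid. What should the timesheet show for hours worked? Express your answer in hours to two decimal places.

Today: 8:21 AM–8:08 PM = 11 h 47 min; less 20 min break → 11 h 27 min

11.45 hours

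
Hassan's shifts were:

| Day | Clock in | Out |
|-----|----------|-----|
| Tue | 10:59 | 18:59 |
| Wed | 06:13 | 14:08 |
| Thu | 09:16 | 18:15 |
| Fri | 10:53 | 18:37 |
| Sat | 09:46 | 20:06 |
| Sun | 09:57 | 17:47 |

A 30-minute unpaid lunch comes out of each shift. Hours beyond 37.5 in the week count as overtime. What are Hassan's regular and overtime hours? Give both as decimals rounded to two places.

Tue: 10:59–18:59 = 8 h 0 min; less 30 min break → 7 h 30 min
Wed: 06:13–14:08 = 7 h 55 min; less 30 min break → 7 h 25 min
Thu: 09:16–18:15 = 8 h 59 min; less 30 min break → 8 h 29 min
Fri: 10:53–18:37 = 7 h 44 min; less 30 min break → 7 h 14 min
Sat: 09:46–20:06 = 10 h 20 min; less 30 min break → 9 h 50 min
Sun: 09:57–17:47 = 7 h 50 min; less 30 min break → 7 h 20 min
Total worked: 47 h 48 min = 47.80 h.
Threshold 37.5 h → overtime 10 h 18 min, regular 37 h 30 min.

Regular 37.50 hours, overtime 10.30 hours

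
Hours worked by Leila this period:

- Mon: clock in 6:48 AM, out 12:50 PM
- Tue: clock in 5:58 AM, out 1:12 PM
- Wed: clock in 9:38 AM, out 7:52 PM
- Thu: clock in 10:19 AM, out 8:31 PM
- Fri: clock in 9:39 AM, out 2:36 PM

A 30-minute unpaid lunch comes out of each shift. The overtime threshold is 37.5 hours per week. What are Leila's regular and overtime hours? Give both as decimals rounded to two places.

Regular 36.15 hours, overtime 0.00 hours

Mon: 6:48 AM–12:50 PM = 6 h 2 min; less 30 min break → 5 h 32 min
Tue: 5:58 AM–1:12 PM = 7 h 14 min; less 30 min break → 6 h 44 min
Wed: 9:38 AM–7:52 PM = 10 h 14 min; less 30 min break → 9 h 44 min
Thu: 10:19 AM–8:31 PM = 10 h 12 min; less 30 min break → 9 h 42 min
Fri: 9:39 AM–2:36 PM = 4 h 57 min; less 30 min break → 4 h 27 min
Total worked: 36 h 9 min = 36.15 h.
Threshold 37.5 h → overtime 0 h 0 min, regular 36 h 9 min.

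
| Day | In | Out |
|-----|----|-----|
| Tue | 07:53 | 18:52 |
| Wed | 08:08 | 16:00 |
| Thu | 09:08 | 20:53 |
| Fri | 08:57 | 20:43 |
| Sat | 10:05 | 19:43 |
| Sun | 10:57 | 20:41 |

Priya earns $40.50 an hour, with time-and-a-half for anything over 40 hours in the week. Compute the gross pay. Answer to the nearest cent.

$2940.30

Tue: 07:53–18:52 = 10 h 59 min
Wed: 08:08–16:00 = 7 h 52 min
Thu: 09:08–20:53 = 11 h 45 min
Fri: 08:57–20:43 = 11 h 46 min
Sat: 10:05–19:43 = 9 h 38 min
Sun: 10:57–20:41 = 9 h 44 min
Total worked: 61 h 44 min = 3704 min.
Regular 40 h 0 min = 2400 min at $40.50/h; overtime 21 h 44 min = 1304 min at $60.75/h.
Pay = (2400 × $40.50 + 1304 × $60.75) ÷ 60 = $2940.30.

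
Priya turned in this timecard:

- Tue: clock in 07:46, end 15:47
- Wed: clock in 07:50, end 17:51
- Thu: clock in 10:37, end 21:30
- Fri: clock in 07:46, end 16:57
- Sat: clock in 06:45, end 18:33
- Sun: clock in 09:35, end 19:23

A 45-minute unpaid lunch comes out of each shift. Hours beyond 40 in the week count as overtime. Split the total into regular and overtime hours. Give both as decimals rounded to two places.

Regular 40.00 hours, overtime 15.20 hours

Tue: 07:46–15:47 = 8 h 1 min; less 45 min break → 7 h 16 min
Wed: 07:50–17:51 = 10 h 1 min; less 45 min break → 9 h 16 min
Thu: 10:37–21:30 = 10 h 53 min; less 45 min break → 10 h 8 min
Fri: 07:46–16:57 = 9 h 11 min; less 45 min break → 8 h 26 min
Sat: 06:45–18:33 = 11 h 48 min; less 45 min break → 11 h 3 min
Sun: 09:35–19:23 = 9 h 48 min; less 45 min break → 9 h 3 min
Total worked: 55 h 12 min = 55.20 h.
Threshold 40 h → overtime 15 h 12 min, regular 40 h 0 min.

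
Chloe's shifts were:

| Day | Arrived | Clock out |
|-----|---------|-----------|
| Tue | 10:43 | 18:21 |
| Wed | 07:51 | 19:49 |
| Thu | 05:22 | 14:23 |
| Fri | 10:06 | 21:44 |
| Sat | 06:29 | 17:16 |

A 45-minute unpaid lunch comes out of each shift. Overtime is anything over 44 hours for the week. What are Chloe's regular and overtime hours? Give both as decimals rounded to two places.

Regular 44.00 hours, overtime 3.28 hours

Tue: 10:43–18:21 = 7 h 38 min; less 45 min break → 6 h 53 min
Wed: 07:51–19:49 = 11 h 58 min; less 45 min break → 11 h 13 min
Thu: 05:22–14:23 = 9 h 1 min; less 45 min break → 8 h 16 min
Fri: 10:06–21:44 = 11 h 38 min; less 45 min break → 10 h 53 min
Sat: 06:29–17:16 = 10 h 47 min; less 45 min break → 10 h 2 min
Total worked: 47 h 17 min = 47.28 h.
Threshold 44 h → overtime 3 h 17 min, regular 44 h 0 min.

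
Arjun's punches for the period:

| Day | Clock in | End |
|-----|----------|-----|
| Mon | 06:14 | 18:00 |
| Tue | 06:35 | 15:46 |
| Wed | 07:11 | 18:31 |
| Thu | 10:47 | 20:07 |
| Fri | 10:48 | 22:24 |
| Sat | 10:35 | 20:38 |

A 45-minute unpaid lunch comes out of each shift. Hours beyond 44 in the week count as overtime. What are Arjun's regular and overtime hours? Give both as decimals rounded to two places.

Regular 44.00 hours, overtime 14.77 hours

Mon: 06:14–18:00 = 11 h 46 min; less 45 min break → 11 h 1 min
Tue: 06:35–15:46 = 9 h 11 min; less 45 min break → 8 h 26 min
Wed: 07:11–18:31 = 11 h 20 min; less 45 min break → 10 h 35 min
Thu: 10:47–20:07 = 9 h 20 min; less 45 min break → 8 h 35 min
Fri: 10:48–22:24 = 11 h 36 min; less 45 min break → 10 h 51 min
Sat: 10:35–20:38 = 10 h 3 min; less 45 min break → 9 h 18 min
Total worked: 58 h 46 min = 58.77 h.
Threshold 44 h → overtime 14 h 46 min, regular 44 h 0 min.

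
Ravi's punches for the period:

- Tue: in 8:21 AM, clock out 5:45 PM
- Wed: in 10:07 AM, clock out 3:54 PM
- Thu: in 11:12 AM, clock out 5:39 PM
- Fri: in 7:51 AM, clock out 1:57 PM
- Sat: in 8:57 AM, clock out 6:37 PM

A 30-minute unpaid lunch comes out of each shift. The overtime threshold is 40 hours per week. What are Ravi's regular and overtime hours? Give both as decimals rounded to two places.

Regular 34.90 hours, overtime 0.00 hours

Tue: 8:21 AM–5:45 PM = 9 h 24 min; less 30 min break → 8 h 54 min
Wed: 10:07 AM–3:54 PM = 5 h 47 min; less 30 min break → 5 h 17 min
Thu: 11:12 AM–5:39 PM = 6 h 27 min; less 30 min break → 5 h 57 min
Fri: 7:51 AM–1:57 PM = 6 h 6 min; less 30 min break → 5 h 36 min
Sat: 8:57 AM–6:37 PM = 9 h 40 min; less 30 min break → 9 h 10 min
Total worked: 34 h 54 min = 34.90 h.
Threshold 40 h → overtime 0 h 0 min, regular 34 h 54 min.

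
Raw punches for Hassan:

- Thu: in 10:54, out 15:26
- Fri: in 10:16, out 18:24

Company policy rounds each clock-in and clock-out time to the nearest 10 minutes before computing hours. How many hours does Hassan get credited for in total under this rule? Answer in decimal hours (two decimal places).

Thu: in 10:54→10:50, out 15:26→15:30; 4 h 40 min
Fri: in 10:16→10:20, out 18:24→18:20; 8 h 0 min
Total credited: 12 h 40 min.

12.67 hours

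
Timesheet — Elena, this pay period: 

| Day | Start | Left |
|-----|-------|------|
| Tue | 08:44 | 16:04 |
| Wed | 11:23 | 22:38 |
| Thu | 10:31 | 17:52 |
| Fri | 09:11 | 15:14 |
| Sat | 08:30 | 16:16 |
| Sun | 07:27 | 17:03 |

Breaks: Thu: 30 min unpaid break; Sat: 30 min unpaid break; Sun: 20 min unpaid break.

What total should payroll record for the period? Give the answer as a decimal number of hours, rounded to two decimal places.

48.02 hours

Tue: 08:44–16:04 = 7 h 20 min
Wed: 11:23–22:38 = 11 h 15 min
Thu: 10:31–17:52 = 7 h 21 min; less 30 min break → 6 h 51 min
Fri: 09:11–15:14 = 6 h 3 min
Sat: 08:30–16:16 = 7 h 46 min; less 30 min break → 7 h 16 min
Sun: 07:27–17:03 = 9 h 36 min; less 20 min break → 9 h 16 min
Total: 7 h 20 min + 11 h 15 min + 6 h 51 min + 6 h 3 min + 7 h 16 min + 9 h 16 min = 48 h 1 min.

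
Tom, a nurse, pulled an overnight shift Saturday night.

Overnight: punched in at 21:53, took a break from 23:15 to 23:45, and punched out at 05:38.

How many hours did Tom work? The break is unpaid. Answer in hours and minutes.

7 h 15 min

Overnight: 21:53 → midnight = 2 h 7 min; midnight → 05:38 = 5 h 38 min; span 7 h 45 min; less 30 min break → 7 h 15 min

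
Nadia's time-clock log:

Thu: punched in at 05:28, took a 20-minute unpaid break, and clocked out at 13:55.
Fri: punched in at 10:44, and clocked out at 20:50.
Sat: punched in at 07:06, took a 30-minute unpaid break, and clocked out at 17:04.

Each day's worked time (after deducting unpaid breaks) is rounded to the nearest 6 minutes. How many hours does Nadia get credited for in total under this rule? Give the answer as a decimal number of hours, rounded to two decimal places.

27.70 hours

Thu: 05:28–13:55 = 8 h 27 min − 20 min = 8 h 7 min → rounds to 8 h 6 min
Fri: 10:44–20:50 = 10 h 6 min → rounds to 10 h 6 min
Sat: 07:06–17:04 = 9 h 58 min − 30 min = 9 h 28 min → rounds to 9 h 30 min
Total credited: 27 h 42 min.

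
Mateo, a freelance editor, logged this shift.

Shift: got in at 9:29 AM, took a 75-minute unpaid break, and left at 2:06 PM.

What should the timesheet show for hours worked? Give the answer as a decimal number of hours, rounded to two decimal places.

3.37 hours

Shift: 9:29 AM–2:06 PM = 4 h 37 min; less 75 min break → 3 h 22 min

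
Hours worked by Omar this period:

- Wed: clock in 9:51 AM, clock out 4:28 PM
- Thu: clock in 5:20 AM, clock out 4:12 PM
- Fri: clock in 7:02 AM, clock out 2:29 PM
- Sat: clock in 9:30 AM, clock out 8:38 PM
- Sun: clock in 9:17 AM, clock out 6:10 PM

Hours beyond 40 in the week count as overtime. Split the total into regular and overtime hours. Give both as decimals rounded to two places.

Regular 40.00 hours, overtime 4.95 hours

Wed: 9:51 AM–4:28 PM = 6 h 37 min
Thu: 5:20 AM–4:12 PM = 10 h 52 min
Fri: 7:02 AM–2:29 PM = 7 h 27 min
Sat: 9:30 AM–8:38 PM = 11 h 8 min
Sun: 9:17 AM–6:10 PM = 8 h 53 min
Total worked: 44 h 57 min = 44.95 h.
Threshold 40 h → overtime 4 h 57 min, regular 40 h 0 min.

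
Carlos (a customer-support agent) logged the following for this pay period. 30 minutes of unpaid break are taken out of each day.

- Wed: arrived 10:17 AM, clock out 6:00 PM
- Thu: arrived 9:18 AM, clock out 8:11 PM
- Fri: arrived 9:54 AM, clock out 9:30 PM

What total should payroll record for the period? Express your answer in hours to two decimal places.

28.70 hours

Wed: 10:17 AM–6:00 PM = 7 h 43 min; less 30 min break → 7 h 13 min
Thu: 9:18 AM–8:11 PM = 10 h 53 min; less 30 min break → 10 h 23 min
Fri: 9:54 AM–9:30 PM = 11 h 36 min; less 30 min break → 11 h 6 min
Total: 7 h 13 min + 10 h 23 min + 11 h 6 min = 28 h 42 min.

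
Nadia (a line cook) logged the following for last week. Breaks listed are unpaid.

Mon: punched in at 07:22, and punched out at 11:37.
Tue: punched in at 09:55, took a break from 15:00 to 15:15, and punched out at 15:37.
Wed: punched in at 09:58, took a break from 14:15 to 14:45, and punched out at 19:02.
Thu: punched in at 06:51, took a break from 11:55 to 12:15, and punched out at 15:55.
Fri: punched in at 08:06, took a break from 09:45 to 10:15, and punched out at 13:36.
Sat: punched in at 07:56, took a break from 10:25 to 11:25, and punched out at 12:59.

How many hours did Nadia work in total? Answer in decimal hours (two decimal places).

Mon: 07:22–11:37 = 4 h 15 min
Tue: 09:55–15:37 = 5 h 42 min; less 15 min break → 5 h 27 min
Wed: 09:58–19:02 = 9 h 4 min; less 30 min break → 8 h 34 min
Thu: 06:51–15:55 = 9 h 4 min; less 20 min break → 8 h 44 min
Fri: 08:06–13:36 = 5 h 30 min; less 30 min break → 5 h 0 min
Sat: 07:56–12:59 = 5 h 3 min; less 60 min break → 4 h 3 min
Total: 4 h 15 min + 5 h 27 min + 8 h 34 min + 8 h 44 min + 5 h 0 min + 4 h 3 min = 36 h 3 min.

36.05 hours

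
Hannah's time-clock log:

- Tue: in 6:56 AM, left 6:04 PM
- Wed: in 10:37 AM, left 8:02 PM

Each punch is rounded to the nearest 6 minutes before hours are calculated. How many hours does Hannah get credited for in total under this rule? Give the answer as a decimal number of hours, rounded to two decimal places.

Tue: in 6:56 AM→6:54 AM, out 6:04 PM→6:06 PM; 11 h 12 min
Wed: in 10:37 AM→10:36 AM, out 8:02 PM→8:00 PM; 9 h 24 min
Total credited: 20 h 36 min.

20.60 hours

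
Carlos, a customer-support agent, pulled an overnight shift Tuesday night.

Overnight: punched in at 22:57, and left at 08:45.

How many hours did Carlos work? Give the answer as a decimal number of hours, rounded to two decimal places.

9.80 hours

Overnight: 22:57 → midnight = 1 h 3 min; midnight → 08:45 = 8 h 45 min; span 9 h 48 min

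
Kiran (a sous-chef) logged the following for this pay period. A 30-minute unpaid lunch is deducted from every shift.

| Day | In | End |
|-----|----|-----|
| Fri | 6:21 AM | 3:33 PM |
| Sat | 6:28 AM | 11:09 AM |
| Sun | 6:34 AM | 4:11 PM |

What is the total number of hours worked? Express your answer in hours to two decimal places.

22.00 hours

Fri: 6:21 AM–3:33 PM = 9 h 12 min; less 30 min break → 8 h 42 min
Sat: 6:28 AM–11:09 AM = 4 h 41 min; less 30 min break → 4 h 11 min
Sun: 6:34 AM–4:11 PM = 9 h 37 min; less 30 min break → 9 h 7 min
Total: 8 h 42 min + 4 h 11 min + 9 h 7 min = 22 h 0 min.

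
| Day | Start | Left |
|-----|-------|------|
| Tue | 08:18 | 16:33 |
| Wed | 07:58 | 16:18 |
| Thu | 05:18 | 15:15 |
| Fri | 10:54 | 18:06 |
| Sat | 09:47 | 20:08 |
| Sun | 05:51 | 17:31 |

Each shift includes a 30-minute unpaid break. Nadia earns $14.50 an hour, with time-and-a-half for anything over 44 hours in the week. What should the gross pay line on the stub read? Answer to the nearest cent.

$828.31

Tue: 08:18–16:33 = 8 h 15 min; less 30 min break → 7 h 45 min
Wed: 07:58–16:18 = 8 h 20 min; less 30 min break → 7 h 50 min
Thu: 05:18–15:15 = 9 h 57 min; less 30 min break → 9 h 27 min
Fri: 10:54–18:06 = 7 h 12 min; less 30 min break → 6 h 42 min
Sat: 09:47–20:08 = 10 h 21 min; less 30 min break → 9 h 51 min
Sun: 05:51–17:31 = 11 h 40 min; less 30 min break → 11 h 10 min
Total worked: 52 h 45 min = 3165 min.
Regular 44 h 0 min = 2640 min at $14.50/h; overtime 8 h 45 min = 525 min at $21.75/h.
Pay = (2640 × $14.50 + 525 × $21.75) ÷ 60 = $828.31.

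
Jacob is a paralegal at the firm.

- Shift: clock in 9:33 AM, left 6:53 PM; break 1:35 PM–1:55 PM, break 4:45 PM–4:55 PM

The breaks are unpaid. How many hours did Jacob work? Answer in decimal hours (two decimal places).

8.83 hours

Shift: 9:33 AM–6:53 PM = 9 h 20 min; less 30 min break → 8 h 50 min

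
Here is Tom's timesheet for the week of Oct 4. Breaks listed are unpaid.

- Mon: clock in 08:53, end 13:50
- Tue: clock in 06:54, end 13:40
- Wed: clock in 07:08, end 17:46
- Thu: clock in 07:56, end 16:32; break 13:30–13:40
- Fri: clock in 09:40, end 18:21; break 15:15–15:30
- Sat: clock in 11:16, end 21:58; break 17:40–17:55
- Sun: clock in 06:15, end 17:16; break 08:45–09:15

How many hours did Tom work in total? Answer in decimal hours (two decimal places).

Mon: 08:53–13:50 = 4 h 57 min
Tue: 06:54–13:40 = 6 h 46 min
Wed: 07:08–17:46 = 10 h 38 min
Thu: 07:56–16:32 = 8 h 36 min; less 10 min break → 8 h 26 min
Fri: 09:40–18:21 = 8 h 41 min; less 15 min break → 8 h 26 min
Sat: 11:16–21:58 = 10 h 42 min; less 15 min break → 10 h 27 min
Sun: 06:15–17:16 = 11 h 1 min; less 30 min break → 10 h 31 min
Total: 4 h 57 min + 6 h 46 min + 10 h 38 min + 8 h 26 min + 8 h 26 min + 10 h 27 min + 10 h 31 min = 60 h 11 min.

60.18 hours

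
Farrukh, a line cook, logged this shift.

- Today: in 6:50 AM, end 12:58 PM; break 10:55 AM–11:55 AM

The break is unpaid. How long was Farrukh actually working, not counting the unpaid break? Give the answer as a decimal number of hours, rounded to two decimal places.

5.13 hours

Today: 6:50 AM–12:58 PM = 6 h 8 min; less 60 min break → 5 h 8 min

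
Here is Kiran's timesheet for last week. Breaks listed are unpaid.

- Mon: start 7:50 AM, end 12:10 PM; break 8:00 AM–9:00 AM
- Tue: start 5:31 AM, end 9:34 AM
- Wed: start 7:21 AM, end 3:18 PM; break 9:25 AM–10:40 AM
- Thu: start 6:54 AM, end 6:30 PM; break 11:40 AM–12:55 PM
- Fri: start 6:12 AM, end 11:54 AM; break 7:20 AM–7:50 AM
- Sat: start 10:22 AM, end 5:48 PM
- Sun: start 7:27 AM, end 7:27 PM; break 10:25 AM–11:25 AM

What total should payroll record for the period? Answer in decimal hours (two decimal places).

48.07 hours

Mon: 7:50 AM–12:10 PM = 4 h 20 min; less 60 min break → 3 h 20 min
Tue: 5:31 AM–9:34 AM = 4 h 3 min
Wed: 7:21 AM–3:18 PM = 7 h 57 min; less 75 min break → 6 h 42 min
Thu: 6:54 AM–6:30 PM = 11 h 36 min; less 75 min break → 10 h 21 min
Fri: 6:12 AM–11:54 AM = 5 h 42 min; less 30 min break → 5 h 12 min
Sat: 10:22 AM–5:48 PM = 7 h 26 min
Sun: 7:27 AM–7:27 PM = 12 h 0 min; less 60 min break → 11 h 0 min
Total: 3 h 20 min + 4 h 3 min + 6 h 42 min + 10 h 21 min + 5 h 12 min + 7 h 26 min + 11 h 0 min = 48 h 4 min.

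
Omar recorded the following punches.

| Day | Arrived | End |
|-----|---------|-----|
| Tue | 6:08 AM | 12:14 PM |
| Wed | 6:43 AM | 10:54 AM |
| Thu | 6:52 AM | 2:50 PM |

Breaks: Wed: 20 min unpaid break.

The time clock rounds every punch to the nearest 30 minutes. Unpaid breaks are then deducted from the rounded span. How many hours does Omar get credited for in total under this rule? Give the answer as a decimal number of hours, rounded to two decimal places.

Tue: in 6:08 AM→6:00 AM, out 12:14 PM→12:00 PM; 6 h 0 min
Wed: in 6:43 AM→6:30 AM, out 10:54 AM→11:00 AM; 4 h 30 min − 20 min = 4 h 10 min
Thu: in 6:52 AM→7:00 AM, out 2:50 PM→3:00 PM; 8 h 0 min
Total credited: 18 h 10 min.

18.17 hours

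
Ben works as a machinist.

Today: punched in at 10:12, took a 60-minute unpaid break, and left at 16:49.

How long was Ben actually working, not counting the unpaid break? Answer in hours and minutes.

Today: 10:12–16:49 = 6 h 37 min; less 60 min break → 5 h 37 min

5 h 37 min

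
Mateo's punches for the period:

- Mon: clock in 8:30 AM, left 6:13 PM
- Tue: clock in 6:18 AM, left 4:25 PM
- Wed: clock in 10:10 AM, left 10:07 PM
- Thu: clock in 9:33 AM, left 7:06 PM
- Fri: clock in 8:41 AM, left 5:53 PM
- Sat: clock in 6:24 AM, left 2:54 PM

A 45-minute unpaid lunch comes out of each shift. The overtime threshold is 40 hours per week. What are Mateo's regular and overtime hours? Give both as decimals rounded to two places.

Mon: 8:30 AM–6:13 PM = 9 h 43 min; less 45 min break → 8 h 58 min
Tue: 6:18 AM–4:25 PM = 10 h 7 min; less 45 min break → 9 h 22 min
Wed: 10:10 AM–10:07 PM = 11 h 57 min; less 45 min break → 11 h 12 min
Thu: 9:33 AM–7:06 PM = 9 h 33 min; less 45 min break → 8 h 48 min
Fri: 8:41 AM–5:53 PM = 9 h 12 min; less 45 min break → 8 h 27 min
Sat: 6:24 AM–2:54 PM = 8 h 30 min; less 45 min break → 7 h 45 min
Total worked: 54 h 32 min = 54.53 h.
Threshold 40 h → overtime 14 h 32 min, regular 40 h 0 min.

Regular 40.00 hours, overtime 14.53 hours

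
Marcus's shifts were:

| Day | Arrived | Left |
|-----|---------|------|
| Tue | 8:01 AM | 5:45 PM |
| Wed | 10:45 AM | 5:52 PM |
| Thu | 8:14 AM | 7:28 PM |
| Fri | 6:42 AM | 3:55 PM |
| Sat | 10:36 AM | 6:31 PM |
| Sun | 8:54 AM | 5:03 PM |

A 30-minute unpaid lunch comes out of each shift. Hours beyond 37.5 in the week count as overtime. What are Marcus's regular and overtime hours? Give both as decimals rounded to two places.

Tue: 8:01 AM–5:45 PM = 9 h 44 min; less 30 min break → 9 h 14 min
Wed: 10:45 AM–5:52 PM = 7 h 7 min; less 30 min break → 6 h 37 min
Thu: 8:14 AM–7:28 PM = 11 h 14 min; less 30 min break → 10 h 44 min
Fri: 6:42 AM–3:55 PM = 9 h 13 min; less 30 min break → 8 h 43 min
Sat: 10:36 AM–6:31 PM = 7 h 55 min; less 30 min break → 7 h 25 min
Sun: 8:54 AM–5:03 PM = 8 h 9 min; less 30 min break → 7 h 39 min
Total worked: 50 h 22 min = 50.37 h.
Threshold 37.5 h → overtime 12 h 52 min, regular 37 h 30 min.

Regular 37.50 hours, overtime 12.87 hours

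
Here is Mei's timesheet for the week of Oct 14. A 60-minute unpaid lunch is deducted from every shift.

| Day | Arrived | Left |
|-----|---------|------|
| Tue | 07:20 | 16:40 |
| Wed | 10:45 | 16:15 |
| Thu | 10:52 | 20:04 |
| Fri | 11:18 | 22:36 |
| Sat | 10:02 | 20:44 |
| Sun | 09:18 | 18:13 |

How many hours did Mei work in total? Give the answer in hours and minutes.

48 h 57 min

Tue: 07:20–16:40 = 9 h 20 min; less 60 min break → 8 h 20 min
Wed: 10:45–16:15 = 5 h 30 min; less 60 min break → 4 h 30 min
Thu: 10:52–20:04 = 9 h 12 min; less 60 min break → 8 h 12 min
Fri: 11:18–22:36 = 11 h 18 min; less 60 min break → 10 h 18 min
Sat: 10:02–20:44 = 10 h 42 min; less 60 min break → 9 h 42 min
Sun: 09:18–18:13 = 8 h 55 min; less 60 min break → 7 h 55 min
Total: 8 h 20 min + 4 h 30 min + 8 h 12 min + 10 h 18 min + 9 h 42 min + 7 h 55 min = 48 h 57 min.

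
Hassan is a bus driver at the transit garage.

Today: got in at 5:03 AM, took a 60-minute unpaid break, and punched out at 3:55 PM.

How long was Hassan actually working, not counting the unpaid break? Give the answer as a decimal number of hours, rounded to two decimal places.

9.87 hours

Today: 5:03 AM–3:55 PM = 10 h 52 min; less 60 min break → 9 h 52 min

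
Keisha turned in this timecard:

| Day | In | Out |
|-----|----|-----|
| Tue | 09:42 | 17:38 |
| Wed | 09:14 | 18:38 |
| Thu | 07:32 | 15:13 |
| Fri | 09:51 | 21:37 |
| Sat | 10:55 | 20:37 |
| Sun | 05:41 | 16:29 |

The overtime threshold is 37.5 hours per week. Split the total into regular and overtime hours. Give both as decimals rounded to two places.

Tue: 09:42–17:38 = 7 h 56 min
Wed: 09:14–18:38 = 9 h 24 min
Thu: 07:32–15:13 = 7 h 41 min
Fri: 09:51–21:37 = 11 h 46 min
Sat: 10:55–20:37 = 9 h 42 min
Sun: 05:41–16:29 = 10 h 48 min
Total worked: 57 h 17 min = 57.28 h.
Threshold 37.5 h → overtime 19 h 47 min, regular 37 h 30 min.

Regular 37.50 hours, overtime 19.78 hours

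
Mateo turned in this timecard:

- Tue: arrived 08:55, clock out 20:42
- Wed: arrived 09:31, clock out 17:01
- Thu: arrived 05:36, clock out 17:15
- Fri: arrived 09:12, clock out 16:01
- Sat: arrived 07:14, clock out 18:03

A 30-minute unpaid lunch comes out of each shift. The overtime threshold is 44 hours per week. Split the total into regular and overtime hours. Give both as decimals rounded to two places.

Regular 44.00 hours, overtime 2.07 hours

Tue: 08:55–20:42 = 11 h 47 min; less 30 min break → 11 h 17 min
Wed: 09:31–17:01 = 7 h 30 min; less 30 min break → 7 h 0 min
Thu: 05:36–17:15 = 11 h 39 min; less 30 min break → 11 h 9 min
Fri: 09:12–16:01 = 6 h 49 min; less 30 min break → 6 h 19 min
Sat: 07:14–18:03 = 10 h 49 min; less 30 min break → 10 h 19 min
Total worked: 46 h 4 min = 46.07 h.
Threshold 44 h → overtime 2 h 4 min, regular 44 h 0 min.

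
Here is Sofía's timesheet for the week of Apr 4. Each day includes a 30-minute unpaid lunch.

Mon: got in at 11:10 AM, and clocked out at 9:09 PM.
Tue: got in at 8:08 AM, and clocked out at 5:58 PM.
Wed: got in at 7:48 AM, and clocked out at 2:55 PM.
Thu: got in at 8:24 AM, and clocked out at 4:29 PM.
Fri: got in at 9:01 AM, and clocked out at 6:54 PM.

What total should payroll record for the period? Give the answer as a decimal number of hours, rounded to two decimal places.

Mon: 11:10 AM–9:09 PM = 9 h 59 min; less 30 min break → 9 h 29 min
Tue: 8:08 AM–5:58 PM = 9 h 50 min; less 30 min break → 9 h 20 min
Wed: 7:48 AM–2:55 PM = 7 h 7 min; less 30 min break → 6 h 37 min
Thu: 8:24 AM–4:29 PM = 8 h 5 min; less 30 min break → 7 h 35 min
Fri: 9:01 AM–6:54 PM = 9 h 53 min; less 30 min break → 9 h 23 min
Total: 9 h 29 min + 9 h 20 min + 6 h 37 min + 7 h 35 min + 9 h 23 min = 42 h 24 min.

42.40 hours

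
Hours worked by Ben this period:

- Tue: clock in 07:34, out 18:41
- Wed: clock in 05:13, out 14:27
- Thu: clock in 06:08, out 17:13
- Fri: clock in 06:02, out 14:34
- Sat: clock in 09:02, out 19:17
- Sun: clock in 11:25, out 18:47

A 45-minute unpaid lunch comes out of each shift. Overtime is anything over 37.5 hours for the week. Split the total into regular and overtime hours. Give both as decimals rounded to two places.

Regular 37.50 hours, overtime 15.58 hours

Tue: 07:34–18:41 = 11 h 7 min; less 45 min break → 10 h 22 min
Wed: 05:13–14:27 = 9 h 14 min; less 45 min break → 8 h 29 min
Thu: 06:08–17:13 = 11 h 5 min; less 45 min break → 10 h 20 min
Fri: 06:02–14:34 = 8 h 32 min; less 45 min break → 7 h 47 min
Sat: 09:02–19:17 = 10 h 15 min; less 45 min break → 9 h 30 min
Sun: 11:25–18:47 = 7 h 22 min; less 45 min break → 6 h 37 min
Total worked: 53 h 5 min = 53.08 h.
Threshold 37.5 h → overtime 15 h 35 min, regular 37 h 30 min.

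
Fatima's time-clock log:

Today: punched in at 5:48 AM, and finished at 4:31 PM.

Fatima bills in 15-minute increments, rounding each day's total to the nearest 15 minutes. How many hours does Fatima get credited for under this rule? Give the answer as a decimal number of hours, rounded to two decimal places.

10.75 hours

Today: 5:48 AM–4:31 PM = 10 h 43 min → rounds to 10 h 45 min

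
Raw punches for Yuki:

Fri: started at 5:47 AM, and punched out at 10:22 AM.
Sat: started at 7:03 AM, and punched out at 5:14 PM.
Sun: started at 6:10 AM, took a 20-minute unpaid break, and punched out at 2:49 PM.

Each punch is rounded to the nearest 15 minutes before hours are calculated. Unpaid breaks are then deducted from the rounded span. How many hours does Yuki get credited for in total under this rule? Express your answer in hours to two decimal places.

Fri: in 5:47 AM→5:45 AM, out 10:22 AM→10:15 AM; 4 h 30 min
Sat: in 7:03 AM→7:00 AM, out 5:14 PM→5:15 PM; 10 h 15 min
Sun: in 6:10 AM→6:15 AM, out 2:49 PM→2:45 PM; 8 h 30 min − 20 min = 8 h 10 min
Total credited: 22 h 55 min.

22.92 hours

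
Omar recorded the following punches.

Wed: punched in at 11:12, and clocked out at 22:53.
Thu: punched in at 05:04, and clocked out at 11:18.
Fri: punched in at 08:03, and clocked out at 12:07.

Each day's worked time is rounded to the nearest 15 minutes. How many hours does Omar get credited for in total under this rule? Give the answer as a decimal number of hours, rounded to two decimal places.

22.00 hours

Wed: 11:12–22:53 = 11 h 41 min → rounds to 11 h 45 min
Thu: 05:04–11:18 = 6 h 14 min → rounds to 6 h 15 min
Fri: 08:03–12:07 = 4 h 4 min → rounds to 4 h 0 min
Total credited: 22 h 0 min.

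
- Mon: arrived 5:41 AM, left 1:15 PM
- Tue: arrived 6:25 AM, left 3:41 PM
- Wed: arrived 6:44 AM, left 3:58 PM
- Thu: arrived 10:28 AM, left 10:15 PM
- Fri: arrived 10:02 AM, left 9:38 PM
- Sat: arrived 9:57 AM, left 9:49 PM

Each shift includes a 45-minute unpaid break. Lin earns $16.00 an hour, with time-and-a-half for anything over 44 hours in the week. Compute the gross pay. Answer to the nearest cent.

$1011.60

Mon: 5:41 AM–1:15 PM = 7 h 34 min; less 45 min break → 6 h 49 min
Tue: 6:25 AM–3:41 PM = 9 h 16 min; less 45 min break → 8 h 31 min
Wed: 6:44 AM–3:58 PM = 9 h 14 min; less 45 min break → 8 h 29 min
Thu: 10:28 AM–10:15 PM = 11 h 47 min; less 45 min break → 11 h 2 min
Fri: 10:02 AM–9:38 PM = 11 h 36 min; less 45 min break → 10 h 51 min
Sat: 9:57 AM–9:49 PM = 11 h 52 min; less 45 min break → 11 h 7 min
Total worked: 56 h 49 min = 3409 min.
Regular 44 h 0 min = 2640 min at $16.00/h; overtime 12 h 49 min = 769 min at $24.00/h.
Pay = (2640 × $16.00 + 769 × $24.00) ÷ 60 = $1011.60.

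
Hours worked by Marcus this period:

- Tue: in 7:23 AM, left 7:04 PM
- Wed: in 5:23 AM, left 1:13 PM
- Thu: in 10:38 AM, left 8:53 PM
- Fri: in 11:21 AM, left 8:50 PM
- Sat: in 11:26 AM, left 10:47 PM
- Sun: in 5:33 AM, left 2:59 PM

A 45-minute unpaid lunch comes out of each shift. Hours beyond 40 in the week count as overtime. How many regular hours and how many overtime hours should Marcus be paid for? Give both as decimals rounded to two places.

Regular 40.00 hours, overtime 15.53 hours

Tue: 7:23 AM–7:04 PM = 11 h 41 min; less 45 min break → 10 h 56 min
Wed: 5:23 AM–1:13 PM = 7 h 50 min; less 45 min break → 7 h 5 min
Thu: 10:38 AM–8:53 PM = 10 h 15 min; less 45 min break → 9 h 30 min
Fri: 11:21 AM–8:50 PM = 9 h 29 min; less 45 min break → 8 h 44 min
Sat: 11:26 AM–10:47 PM = 11 h 21 min; less 45 min break → 10 h 36 min
Sun: 5:33 AM–2:59 PM = 9 h 26 min; less 45 min break → 8 h 41 min
Total worked: 55 h 32 min = 55.53 h.
Threshold 40 h → overtime 15 h 32 min, regular 40 h 0 min.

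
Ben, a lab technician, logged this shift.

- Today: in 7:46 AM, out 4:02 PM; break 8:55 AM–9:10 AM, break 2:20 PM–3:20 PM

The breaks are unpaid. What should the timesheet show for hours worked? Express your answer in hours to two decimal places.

7.02 hours

Today: 7:46 AM–4:02 PM = 8 h 16 min; less 75 min break → 7 h 1 min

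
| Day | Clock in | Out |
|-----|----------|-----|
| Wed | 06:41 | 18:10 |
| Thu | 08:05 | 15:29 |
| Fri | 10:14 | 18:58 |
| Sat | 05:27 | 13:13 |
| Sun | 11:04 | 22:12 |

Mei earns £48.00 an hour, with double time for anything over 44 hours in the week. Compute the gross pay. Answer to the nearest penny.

£2353.60

Wed: 06:41–18:10 = 11 h 29 min
Thu: 08:05–15:29 = 7 h 24 min
Fri: 10:14–18:58 = 8 h 44 min
Sat: 05:27–13:13 = 7 h 46 min
Sun: 11:04–22:12 = 11 h 8 min
Total worked: 46 h 31 min = 2791 min.
Regular 44 h 0 min = 2640 min at £48.00/h; overtime 2 h 31 min = 151 min at £96.00/h.
Pay = (2640 × £48.00 + 151 × £96.00) ÷ 60 = £2353.60.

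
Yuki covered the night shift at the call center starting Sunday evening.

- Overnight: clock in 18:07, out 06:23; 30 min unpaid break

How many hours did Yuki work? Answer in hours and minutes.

Overnight: 18:07 → midnight = 5 h 53 min; midnight → 06:23 = 6 h 23 min; span 12 h 16 min; less 30 min break → 11 h 46 min

11 h 46 min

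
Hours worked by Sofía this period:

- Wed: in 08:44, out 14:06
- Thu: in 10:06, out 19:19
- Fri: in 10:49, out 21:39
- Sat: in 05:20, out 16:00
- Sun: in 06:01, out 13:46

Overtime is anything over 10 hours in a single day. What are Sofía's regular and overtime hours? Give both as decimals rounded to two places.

Regular 42.33 hours, overtime 1.50 hours

Wed: 08:44–14:06 = 5 h 22 min
Thu: 10:06–19:19 = 9 h 13 min
Fri: 10:49–21:39 = 10 h 50 min
Sat: 05:20–16:00 = 10 h 40 min
Sun: 06:01–13:46 = 7 h 45 min
Wed reg 5 h 22 min / OT 0 h 0 min; Thu reg 9 h 13 min / OT 0 h 0 min; Fri reg 10 h 0 min / OT 0 h 50 min; Sat reg 10 h 0 min / OT 0 h 40 min; Sun reg 7 h 45 min / OT 0 h 0 min.
Totals: regular 42 h 20 min, overtime 1 h 30 min.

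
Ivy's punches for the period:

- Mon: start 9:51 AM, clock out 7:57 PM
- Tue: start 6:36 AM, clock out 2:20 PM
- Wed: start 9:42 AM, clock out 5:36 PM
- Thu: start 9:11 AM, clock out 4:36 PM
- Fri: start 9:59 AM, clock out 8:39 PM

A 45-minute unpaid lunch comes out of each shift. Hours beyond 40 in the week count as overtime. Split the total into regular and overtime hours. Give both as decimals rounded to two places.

Regular 40.00 hours, overtime 0.07 hours

Mon: 9:51 AM–7:57 PM = 10 h 6 min; less 45 min break → 9 h 21 min
Tue: 6:36 AM–2:20 PM = 7 h 44 min; less 45 min break → 6 h 59 min
Wed: 9:42 AM–5:36 PM = 7 h 54 min; less 45 min break → 7 h 9 min
Thu: 9:11 AM–4:36 PM = 7 h 25 min; less 45 min break → 6 h 40 min
Fri: 9:59 AM–8:39 PM = 10 h 40 min; less 45 min break → 9 h 55 min
Total worked: 40 h 4 min = 40.07 h.
Threshold 40 h → overtime 0 h 4 min, regular 40 h 0 min.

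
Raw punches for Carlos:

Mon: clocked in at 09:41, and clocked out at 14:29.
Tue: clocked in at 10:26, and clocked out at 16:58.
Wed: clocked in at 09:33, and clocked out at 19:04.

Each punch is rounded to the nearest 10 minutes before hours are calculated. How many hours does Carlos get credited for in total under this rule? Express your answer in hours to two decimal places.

20.83 hours

Mon: in 09:41→09:40, out 14:29→14:30; 4 h 50 min
Tue: in 10:26→10:30, out 16:58→17:00; 6 h 30 min
Wed: in 09:33→09:30, out 19:04→19:00; 9 h 30 min
Total credited: 20 h 50 min.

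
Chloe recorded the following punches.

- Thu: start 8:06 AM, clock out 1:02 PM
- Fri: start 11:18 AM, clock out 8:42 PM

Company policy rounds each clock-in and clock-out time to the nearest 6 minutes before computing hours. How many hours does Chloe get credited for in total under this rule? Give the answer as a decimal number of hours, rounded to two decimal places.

14.30 hours

Thu: in 8:06 AM→8:06 AM, out 1:02 PM→1:00 PM; 4 h 54 min
Fri: in 11:18 AM→11:18 AM, out 8:42 PM→8:42 PM; 9 h 24 min
Total credited: 14 h 18 min.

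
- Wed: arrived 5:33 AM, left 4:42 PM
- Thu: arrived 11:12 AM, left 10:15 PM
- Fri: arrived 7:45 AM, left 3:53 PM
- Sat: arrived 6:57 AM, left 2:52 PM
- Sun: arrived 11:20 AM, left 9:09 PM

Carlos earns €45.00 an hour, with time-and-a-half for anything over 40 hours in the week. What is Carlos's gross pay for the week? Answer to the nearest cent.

Wed: 5:33 AM–4:42 PM = 11 h 9 min
Thu: 11:12 AM–10:15 PM = 11 h 3 min
Fri: 7:45 AM–3:53 PM = 8 h 8 min
Sat: 6:57 AM–2:52 PM = 7 h 55 min
Sun: 11:20 AM–9:09 PM = 9 h 49 min
Total worked: 48 h 4 min = 2884 min.
Regular 40 h 0 min = 2400 min at €45.00/h; overtime 8 h 4 min = 484 min at €67.50/h.
Pay = (2400 × €45.00 + 484 × €67.50) ÷ 60 = €2344.50.

€2344.50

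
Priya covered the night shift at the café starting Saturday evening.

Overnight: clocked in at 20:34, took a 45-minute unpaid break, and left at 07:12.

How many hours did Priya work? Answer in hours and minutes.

9 h 53 min

Overnight: 20:34 → midnight = 3 h 26 min; midnight → 07:12 = 7 h 12 min; span 10 h 38 min; less 45 min break → 9 h 53 min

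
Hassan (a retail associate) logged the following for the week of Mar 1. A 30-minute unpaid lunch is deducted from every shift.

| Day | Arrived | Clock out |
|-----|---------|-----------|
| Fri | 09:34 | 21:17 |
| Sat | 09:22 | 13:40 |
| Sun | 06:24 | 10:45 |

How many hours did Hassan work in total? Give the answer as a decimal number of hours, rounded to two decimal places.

Fri: 09:34–21:17 = 11 h 43 min; less 30 min break → 11 h 13 min
Sat: 09:22–13:40 = 4 h 18 min; less 30 min break → 3 h 48 min
Sun: 06:24–10:45 = 4 h 21 min; less 30 min break → 3 h 51 min
Total: 11 h 13 min + 3 h 48 min + 3 h 51 min = 18 h 52 min.

18.87 hours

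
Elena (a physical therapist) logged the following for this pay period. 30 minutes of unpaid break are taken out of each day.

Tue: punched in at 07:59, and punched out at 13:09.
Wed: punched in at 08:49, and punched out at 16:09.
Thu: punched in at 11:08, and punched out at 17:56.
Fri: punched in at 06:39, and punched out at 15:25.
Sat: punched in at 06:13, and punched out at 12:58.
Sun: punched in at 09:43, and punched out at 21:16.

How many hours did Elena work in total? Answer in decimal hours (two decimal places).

43.37 hours

Tue: 07:59–13:09 = 5 h 10 min; less 30 min break → 4 h 40 min
Wed: 08:49–16:09 = 7 h 20 min; less 30 min break → 6 h 50 min
Thu: 11:08–17:56 = 6 h 48 min; less 30 min break → 6 h 18 min
Fri: 06:39–15:25 = 8 h 46 min; less 30 min break → 8 h 16 min
Sat: 06:13–12:58 = 6 h 45 min; less 30 min break → 6 h 15 min
Sun: 09:43–21:16 = 11 h 33 min; less 30 min break → 11 h 3 min
Total: 4 h 40 min + 6 h 50 min + 6 h 18 min + 8 h 16 min + 6 h 15 min + 11 h 3 min = 43 h 22 min.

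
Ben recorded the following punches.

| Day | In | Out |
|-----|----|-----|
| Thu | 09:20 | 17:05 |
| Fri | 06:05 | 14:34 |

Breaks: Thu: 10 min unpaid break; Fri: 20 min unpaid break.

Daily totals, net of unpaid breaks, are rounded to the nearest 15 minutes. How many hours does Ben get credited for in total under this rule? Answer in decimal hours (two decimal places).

15.75 hours

Thu: 09:20–17:05 = 7 h 45 min − 10 min = 7 h 35 min → rounds to 7 h 30 min
Fri: 06:05–14:34 = 8 h 29 min − 20 min = 8 h 9 min → rounds to 8 h 15 min
Total credited: 15 h 45 min.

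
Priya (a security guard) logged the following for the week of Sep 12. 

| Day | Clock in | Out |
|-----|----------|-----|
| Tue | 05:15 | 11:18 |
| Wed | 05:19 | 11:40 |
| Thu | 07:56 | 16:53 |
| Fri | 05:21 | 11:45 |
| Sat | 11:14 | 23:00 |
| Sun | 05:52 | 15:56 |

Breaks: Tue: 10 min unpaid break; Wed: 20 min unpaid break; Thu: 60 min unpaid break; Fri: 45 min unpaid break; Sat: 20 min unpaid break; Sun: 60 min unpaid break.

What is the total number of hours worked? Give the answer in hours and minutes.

46 h 0 min

Tue: 05:15–11:18 = 6 h 3 min; less 10 min break → 5 h 53 min
Wed: 05:19–11:40 = 6 h 21 min; less 20 min break → 6 h 1 min
Thu: 07:56–16:53 = 8 h 57 min; less 60 min break → 7 h 57 min
Fri: 05:21–11:45 = 6 h 24 min; less 45 min break → 5 h 39 min
Sat: 11:14–23:00 = 11 h 46 min; less 20 min break → 11 h 26 min
Sun: 05:52–15:56 = 10 h 4 min; less 60 min break → 9 h 4 min
Total: 5 h 53 min + 6 h 1 min + 7 h 57 min + 5 h 39 min + 11 h 26 min + 9 h 4 min = 46 h 0 min.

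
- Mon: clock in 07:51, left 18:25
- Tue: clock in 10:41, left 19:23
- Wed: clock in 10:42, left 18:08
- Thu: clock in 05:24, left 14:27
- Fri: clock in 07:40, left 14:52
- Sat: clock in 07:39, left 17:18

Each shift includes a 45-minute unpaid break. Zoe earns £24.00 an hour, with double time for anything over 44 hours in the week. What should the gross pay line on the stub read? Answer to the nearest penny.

Mon: 07:51–18:25 = 10 h 34 min; less 45 min break → 9 h 49 min
Tue: 10:41–19:23 = 8 h 42 min; less 45 min break → 7 h 57 min
Wed: 10:42–18:08 = 7 h 26 min; less 45 min break → 6 h 41 min
Thu: 05:24–14:27 = 9 h 3 min; less 45 min break → 8 h 18 min
Fri: 07:40–14:52 = 7 h 12 min; less 45 min break → 6 h 27 min
Sat: 07:39–17:18 = 9 h 39 min; less 45 min break → 8 h 54 min
Total worked: 48 h 6 min = 2886 min.
Regular 44 h 0 min = 2640 min at £24.00/h; overtime 4 h 6 min = 246 min at £48.00/h.
Pay = (2640 × £24.00 + 246 × £48.00) ÷ 60 = £1252.80.

£1252.80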